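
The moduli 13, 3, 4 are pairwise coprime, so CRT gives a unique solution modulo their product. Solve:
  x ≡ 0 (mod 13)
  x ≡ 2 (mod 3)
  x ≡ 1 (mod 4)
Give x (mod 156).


Moduli 13, 3, 4 are pairwise coprime; by CRT there is a unique solution modulo M = 13 · 3 · 4 = 156.
Solve pairwise, accumulating the modulus:
  Start with x ≡ 0 (mod 13).
  Combine with x ≡ 2 (mod 3): since gcd(13, 3) = 1, we get a unique residue mod 39.
    Write x = 0 + 13·t and substitute into x ≡ 2 (mod 3): 13·t ≡ 2 − 0 = 2 (mod 3).
    Reduce coefficients mod 3: 1·t ≡ 2 (mod 3).
    So t ≡ 2 (mod 3).
    Then x = 0 + 13·2 = 26, valid modulo lcm(13, 3) = 39: x ≡ 26 (mod 39).
  Combine with x ≡ 1 (mod 4): since gcd(39, 4) = 1, we get a unique residue mod 156.
    Write x = 26 + 39·t and substitute into x ≡ 1 (mod 4): 39·t ≡ 1 − 26 = -25 (mod 4).
    Reduce coefficients mod 4: 3·t ≡ 3 (mod 4).
    The inverse of 3 mod 4 is 3 (since 3·3 = 9 = 2·4 + 1), so t ≡ 3·3 = 9 ≡ 1 (mod 4).
    Then x = 26 + 39·1 = 65, valid modulo lcm(39, 4) = 156: x ≡ 65 (mod 156).
Verify: 65 mod 13 = 0 ✓, 65 mod 3 = 2 ✓, 65 mod 4 = 1 ✓.

x ≡ 65 (mod 156).


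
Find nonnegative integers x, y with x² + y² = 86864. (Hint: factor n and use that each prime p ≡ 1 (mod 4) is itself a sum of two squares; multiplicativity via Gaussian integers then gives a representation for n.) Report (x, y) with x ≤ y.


Step 1: Factor n = 86864 = 2^4 · 61 · 89.
Step 2: Check the mod-4 condition on each prime factor: 2 = 2 (special); 61 ≡ 1 (mod 4), exponent 1; 89 ≡ 1 (mod 4), exponent 1.
All primes ≡ 3 (mod 4) appear to even exponent (or don't appear), so by the two-squares theorem n IS expressible as a sum of two squares.
Step 3: Build a representation. Group n = k² · m with k = 4 and m = 61 · 89 = 5429 (a product of primes ≡ 1 (mod 4)); a representation of m scales to one of n via (k·x)² + (k·y)² = k²(x² + y²). Each prime p ≡ 1 (mod 4) is itself a sum of two squares; find a² by testing p − a² for a perfect square:
  61: 61 − 1² = 60, 61 − 2² = 57, 61 − 3² = 52, 61 − 4² = 45, 61 − 5² = 36 = 6² ⇒ 61 = 5² + 6².
  89: 89 − 1² = 88, 89 − 2² = 85, 89 − 3² = 80, 89 − 4² = 73, 89 − 5² = 64 = 8² ⇒ 89 = 5² + 8².
  Combine using the Brahmagupta–Fibonacci identity (a² + b²)(c² + d²) = (ac − bd)² + (ad + bc)² = (ac + bd)² + (ad − bc)²:
  61 · 89 = 5429: from (5² + 6²)(5² + 8²), take (5·5 − 6·8, 5·8 + 6·5) = (25 − 48, 40 + 30) = (-23, 70); dropping signs (only squares matter) gives (23, 70); check 23² + 70² = 529 + 4900 = 5429 ✓.
  Scale by k = 4: (4·23, 4·70) = (92, 280).
Step 4: Order so x ≤ y and verify: 92² + 280² = 8464 + 78400 = 86864 = n. ✓

n = 86864 = 92² + 280² (one valid representation with x ≤ y).


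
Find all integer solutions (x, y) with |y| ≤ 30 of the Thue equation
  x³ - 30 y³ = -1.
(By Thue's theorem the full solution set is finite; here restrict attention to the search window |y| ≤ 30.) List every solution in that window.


The equation is x³ - 30y³ = -1. For fixed y, x³ = 30·y³ − 1, so a solution requires the RHS to be a perfect cube.
Strategy: iterate y from -30 to 30, compute RHS = 30·y³ − 1, and check whether it is a (positive or negative) perfect cube.
Check small values of y:
  y = 0: RHS = -1 = (-1)³ ⇒ x = -1 works.
  y = 1: RHS = 29 is not a perfect cube.
  y = -1: RHS = -31 is not a perfect cube.
  y = 2: RHS = 239 is not a perfect cube.
  y = -2: RHS = -241 is not a perfect cube.
  y = 3: RHS = 809 is not a perfect cube.
  y = -3: RHS = -811 is not a perfect cube.
Continuing the search up to |y| = 30 finds no further solutions beyond those listed.
Collected solutions: (-1, 0).

Solutions (with |y| ≤ 30): (-1, 0).


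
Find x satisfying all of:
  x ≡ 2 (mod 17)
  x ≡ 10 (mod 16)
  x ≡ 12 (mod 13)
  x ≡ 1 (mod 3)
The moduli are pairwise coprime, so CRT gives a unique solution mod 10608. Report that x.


Product of moduli M = 17 · 16 · 13 · 3 = 10608.
Merge one congruence at a time:
  Start: x ≡ 2 (mod 17).
  Combine with x ≡ 10 (mod 16); new modulus lcm = 272.
    Write x = 2 + 17·t and substitute into x ≡ 10 (mod 16): 17·t ≡ 10 − 2 = 8 (mod 16).
    Reduce coefficients mod 16: 1·t ≡ 8 (mod 16).
    So t ≡ 8 (mod 16).
    Then x = 2 + 17·8 = 138, valid modulo lcm(17, 16) = 272: x ≡ 138 (mod 272).
  Combine with x ≡ 12 (mod 13); new modulus lcm = 3536.
    Write x = 138 + 272·t and substitute into x ≡ 12 (mod 13): 272·t ≡ 12 − 138 = -126 (mod 13).
    Reduce coefficients mod 13: 12·t ≡ 4 (mod 13).
    The inverse of 12 mod 13 is 12 (since 12·12 = 144 = 11·13 + 1), so t ≡ 12·4 = 48 ≡ 9 (mod 13).
    Then x = 138 + 272·9 = 2586, valid modulo lcm(272, 13) = 3536: x ≡ 2586 (mod 3536).
  Combine with x ≡ 1 (mod 3); new modulus lcm = 10608.
    Write x = 2586 + 3536·t and substitute into x ≡ 1 (mod 3): 3536·t ≡ 1 − 2586 = -2585 (mod 3).
    Reduce coefficients mod 3: 2·t ≡ 1 (mod 3).
    The inverse of 2 mod 3 is 2 (since 2·2 = 4 = 1·3 + 1), so t ≡ 2·1 = 2 ≡ 2 (mod 3).
    Then x = 2586 + 3536·2 = 9658, valid modulo lcm(3536, 3) = 10608: x ≡ 9658 (mod 10608).
Verify against each original: 9658 mod 17 = 2, 9658 mod 16 = 10, 9658 mod 13 = 12, 9658 mod 3 = 1.

x ≡ 9658 (mod 10608).


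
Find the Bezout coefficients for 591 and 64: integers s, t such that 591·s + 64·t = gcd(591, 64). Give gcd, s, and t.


Euclidean algorithm on (591, 64) — divide until remainder is 0:
  591 = 9 · 64 + 15
  64 = 4 · 15 + 4
  15 = 3 · 4 + 3
  4 = 1 · 3 + 1
  3 = 3 · 1 + 0
gcd(591, 64) = 1.
Track Bezout coefficients alongside the remainders: start with r₀ = 591 = a·1 + b·0 (s = 1, t = 0) and r₁ = 64 = a·0 + b·1 (s = 0, t = 1); each new remainder r_{k+1} = r_{k-1} − q_k·r_k inherits s_{k+1} = s_{k-1} − q_k·s_k, t_{k+1} = t_{k-1} − q_k·t_k, so r_k = a·s_k + b·t_k at every step:
  q = 9: r = 15, s = 1 − 9·0 = 1, t = 0 − 9·1 = -9  (check: 591·1 + 64·(-9) = 15)
  q = 4: r = 4, s = 0 − 4·1 = -4, t = 1 − 4·(-9) = 37  (check: 591·(-4) + 64·37 = 4)
  q = 3: r = 3, s = 1 − 3·(-4) = 13, t = -9 − 3·37 = -120  (check: 591·13 + 64·(-120) = 3)
  q = 1: r = 1, s = -4 − 1·13 = -17, t = 37 − 1·(-120) = 157  (check: 591·(-17) + 64·157 = 1)
The row with r = 1 (the gcd) gives the Bezout coefficients s = -17, t = 157.
Result: 591 · (-17) + 64 · (157) = 1.

gcd(591, 64) = 1; s = -17, t = 157 (check: 591·(-17) + 64·157 = 1).


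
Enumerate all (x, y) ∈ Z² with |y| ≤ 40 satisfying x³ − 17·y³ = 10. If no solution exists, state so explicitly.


The equation is x³ - 17y³ = 10. For fixed y, x³ = 17·y³ + 10, so a solution requires the RHS to be a perfect cube.
Strategy: iterate y from -40 to 40, compute RHS = 17·y³ + 10, and check whether it is a (positive or negative) perfect cube.
Check small values of y:
  y = 0: RHS = 10 is not a perfect cube.
  y = 1: RHS = 27 = (3)³ ⇒ x = 3 works.
  y = -1: RHS = -7 is not a perfect cube.
  y = 2: RHS = 146 is not a perfect cube.
  y = -2: RHS = -126 is not a perfect cube.
  y = 3: RHS = 469 is not a perfect cube.
  y = -3: RHS = -449 is not a perfect cube.
Continuing the search up to |y| = 40 finds no further solutions beyond those listed.
Collected solutions: (3, 1).

Solutions (with |y| ≤ 40): (3, 1).


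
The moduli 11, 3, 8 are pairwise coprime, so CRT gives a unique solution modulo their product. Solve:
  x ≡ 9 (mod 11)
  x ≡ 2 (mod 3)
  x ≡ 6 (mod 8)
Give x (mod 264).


Moduli 11, 3, 8 are pairwise coprime; by CRT there is a unique solution modulo M = 11 · 3 · 8 = 264.
Solve pairwise, accumulating the modulus:
  Start with x ≡ 9 (mod 11).
  Combine with x ≡ 2 (mod 3): since gcd(11, 3) = 1, we get a unique residue mod 33.
    Write x = 9 + 11·t and substitute into x ≡ 2 (mod 3): 11·t ≡ 2 − 9 = -7 (mod 3).
    Reduce coefficients mod 3: 2·t ≡ 2 (mod 3).
    The inverse of 2 mod 3 is 2 (since 2·2 = 4 = 1·3 + 1), so t ≡ 2·2 = 4 ≡ 1 (mod 3).
    Then x = 9 + 11·1 = 20, valid modulo lcm(11, 3) = 33: x ≡ 20 (mod 33).
  Combine with x ≡ 6 (mod 8): since gcd(33, 8) = 1, we get a unique residue mod 264.
    Write x = 20 + 33·t and substitute into x ≡ 6 (mod 8): 33·t ≡ 6 − 20 = -14 (mod 8).
    Reduce coefficients mod 8: 1·t ≡ 2 (mod 8).
    So t ≡ 2 (mod 8).
    Then x = 20 + 33·2 = 86, valid modulo lcm(33, 8) = 264: x ≡ 86 (mod 264).
Verify: 86 mod 11 = 9 ✓, 86 mod 3 = 2 ✓, 86 mod 8 = 6 ✓.

x ≡ 86 (mod 264).


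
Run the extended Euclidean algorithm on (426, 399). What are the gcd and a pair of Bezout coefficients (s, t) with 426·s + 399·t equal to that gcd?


Euclidean algorithm on (426, 399) — divide until remainder is 0:
  426 = 1 · 399 + 27
  399 = 14 · 27 + 21
  27 = 1 · 21 + 6
  21 = 3 · 6 + 3
  6 = 2 · 3 + 0
gcd(426, 399) = 3.
Track Bezout coefficients alongside the remainders: start with r₀ = 426 = a·1 + b·0 (s = 1, t = 0) and r₁ = 399 = a·0 + b·1 (s = 0, t = 1); each new remainder r_{k+1} = r_{k-1} − q_k·r_k inherits s_{k+1} = s_{k-1} − q_k·s_k, t_{k+1} = t_{k-1} − q_k·t_k, so r_k = a·s_k + b·t_k at every step:
  q = 1: r = 27, s = 1 − 1·0 = 1, t = 0 − 1·1 = -1  (check: 426·1 + 399·(-1) = 27)
  q = 14: r = 21, s = 0 − 14·1 = -14, t = 1 − 14·(-1) = 15  (check: 426·(-14) + 399·15 = 21)
  q = 1: r = 6, s = 1 − 1·(-14) = 15, t = -1 − 1·15 = -16  (check: 426·15 + 399·(-16) = 6)
  q = 3: r = 3, s = -14 − 3·15 = -59, t = 15 − 3·(-16) = 63  (check: 426·(-59) + 399·63 = 3)
The row with r = 3 (the gcd) gives the Bezout coefficients s = -59, t = 63.
Result: 426 · (-59) + 399 · (63) = 3.

gcd(426, 399) = 3; s = -59, t = 63 (check: 426·(-59) + 399·63 = 3).


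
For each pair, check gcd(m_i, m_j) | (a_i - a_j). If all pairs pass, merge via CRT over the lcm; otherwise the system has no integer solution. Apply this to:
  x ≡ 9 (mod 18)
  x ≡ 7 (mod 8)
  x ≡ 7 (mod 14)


Moduli 18, 8, 14 are not pairwise coprime, so CRT works modulo lcm(m_i) when all pairwise compatibility conditions hold.
Pairwise compatibility: gcd(m_i, m_j) must divide a_i - a_j for every pair.
Merge one congruence at a time:
  Start: x ≡ 9 (mod 18).
  Combine with x ≡ 7 (mod 8): gcd(18, 8) = 2; 7 - 9 = -2, which IS divisible by 2, so compatible.
    Write x = 9 + 18·t and substitute into x ≡ 7 (mod 8): 18·t ≡ 7 − 9 = -2 (mod 8).
    Divide the congruence (and modulus) by g = 2: 9·t ≡ -1 (mod 4).
    Reduce coefficients mod 4: 1·t ≡ 3 (mod 4).
    So t ≡ 3 (mod 4).
    Then x = 9 + 18·3 = 63, valid modulo lcm(18, 8) = 72: x ≡ 63 (mod 72).
  Combine with x ≡ 7 (mod 14): gcd(72, 14) = 2; 7 - 63 = -56, which IS divisible by 2, so compatible.
    Write x = 63 + 72·t and substitute into x ≡ 7 (mod 14): 72·t ≡ 7 − 63 = -56 (mod 14).
    Divide the congruence (and modulus) by g = 2: 36·t ≡ -28 (mod 7).
    Reduce coefficients mod 7: 1·t ≡ 0 (mod 7).
    So t ≡ 0 (mod 7).
    Then x = 63 + 72·0 = 63, valid modulo lcm(72, 14) = 504: x ≡ 63 (mod 504).
Verify: 63 mod 18 = 9, 63 mod 8 = 7, 63 mod 14 = 7.

x ≡ 63 (mod 504).


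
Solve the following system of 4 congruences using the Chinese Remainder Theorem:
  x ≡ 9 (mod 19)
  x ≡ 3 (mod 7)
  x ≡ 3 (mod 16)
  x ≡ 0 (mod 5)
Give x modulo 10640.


Product of moduli M = 19 · 7 · 16 · 5 = 10640.
Merge one congruence at a time:
  Start: x ≡ 9 (mod 19).
  Combine with x ≡ 3 (mod 7); new modulus lcm = 133.
    Write x = 9 + 19·t and substitute into x ≡ 3 (mod 7): 19·t ≡ 3 − 9 = -6 (mod 7).
    Reduce coefficients mod 7: 5·t ≡ 1 (mod 7).
    The inverse of 5 mod 7 is 3 (since 5·3 = 15 = 2·7 + 1), so t ≡ 3·1 = 3 ≡ 3 (mod 7).
    Then x = 9 + 19·3 = 66, valid modulo lcm(19, 7) = 133: x ≡ 66 (mod 133).
  Combine with x ≡ 3 (mod 16); new modulus lcm = 2128.
    Write x = 66 + 133·t and substitute into x ≡ 3 (mod 16): 133·t ≡ 3 − 66 = -63 (mod 16).
    Reduce coefficients mod 16: 5·t ≡ 1 (mod 16).
    The inverse of 5 mod 16 is 13 (since 5·13 = 65 = 4·16 + 1), so t ≡ 13·1 = 13 ≡ 13 (mod 16).
    Then x = 66 + 133·13 = 1795, valid modulo lcm(133, 16) = 2128: x ≡ 1795 (mod 2128).
  Combine with x ≡ 0 (mod 5); new modulus lcm = 10640.
    Write x = 1795 + 2128·t and substitute into x ≡ 0 (mod 5): 2128·t ≡ 0 − 1795 = -1795 (mod 5).
    Reduce coefficients mod 5: 3·t ≡ 0 (mod 5).
    The inverse of 3 mod 5 is 2 (since 3·2 = 6 = 1·5 + 1), so t ≡ 2·0 = 0 ≡ 0 (mod 5).
    Then x = 1795 + 2128·0 = 1795, valid modulo lcm(2128, 5) = 10640: x ≡ 1795 (mod 10640).
Verify against each original: 1795 mod 19 = 9, 1795 mod 7 = 3, 1795 mod 16 = 3, 1795 mod 5 = 0.

x ≡ 1795 (mod 10640).


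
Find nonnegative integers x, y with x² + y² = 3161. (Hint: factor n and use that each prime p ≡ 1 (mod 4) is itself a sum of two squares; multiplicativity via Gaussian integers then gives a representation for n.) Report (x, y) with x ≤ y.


Step 1: Factor n = 3161 = 29 · 109.
Step 2: Check the mod-4 condition on each prime factor: 29 ≡ 1 (mod 4), exponent 1; 109 ≡ 1 (mod 4), exponent 1.
All primes ≡ 3 (mod 4) appear to even exponent (or don't appear), so by the two-squares theorem n IS expressible as a sum of two squares.
Step 3: Build a representation. Here n = 29 · 109 is a product of primes ≡ 1 (mod 4). Each prime p ≡ 1 (mod 4) is itself a sum of two squares; find a² by testing p − a² for a perfect square:
  29: 29 − 1² = 28, 29 − 2² = 25 = 5² ⇒ 29 = 2² + 5².
  109: 109 − 1² = 108, 109 − 2² = 105, 109 − 3² = 100 = 10² ⇒ 109 = 3² + 10².
  Combine using the Brahmagupta–Fibonacci identity (a² + b²)(c² + d²) = (ac − bd)² + (ad + bc)² = (ac + bd)² + (ad − bc)²:
  29 · 109 = 3161: from (2² + 5²)(3² + 10²), take (2·3 − 5·10, 2·10 + 5·3) = (6 − 50, 20 + 15) = (-44, 35); dropping signs (only squares matter) gives (44, 35); check 44² + 35² = 1936 + 1225 = 3161 ✓.
Step 4: Order so x ≤ y and verify: 35² + 44² = 1225 + 1936 = 3161 = n. ✓

n = 3161 = 35² + 44² (one valid representation with x ≤ y).


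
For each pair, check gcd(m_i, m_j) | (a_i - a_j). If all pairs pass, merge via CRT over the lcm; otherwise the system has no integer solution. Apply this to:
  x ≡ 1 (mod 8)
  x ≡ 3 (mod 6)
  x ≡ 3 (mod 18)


Moduli 8, 6, 18 are not pairwise coprime, so CRT works modulo lcm(m_i) when all pairwise compatibility conditions hold.
Pairwise compatibility: gcd(m_i, m_j) must divide a_i - a_j for every pair.
Merge one congruence at a time:
  Start: x ≡ 1 (mod 8).
  Combine with x ≡ 3 (mod 6): gcd(8, 6) = 2; 3 - 1 = 2, which IS divisible by 2, so compatible.
    Write x = 1 + 8·t and substitute into x ≡ 3 (mod 6): 8·t ≡ 3 − 1 = 2 (mod 6).
    Divide the congruence (and modulus) by g = 2: 4·t ≡ 1 (mod 3).
    Reduce coefficients mod 3: 1·t ≡ 1 (mod 3).
    So t ≡ 1 (mod 3).
    Then x = 1 + 8·1 = 9, valid modulo lcm(8, 6) = 24: x ≡ 9 (mod 24).
  Combine with x ≡ 3 (mod 18): gcd(24, 18) = 6; 3 - 9 = -6, which IS divisible by 6, so compatible.
    Write x = 9 + 24·t and substitute into x ≡ 3 (mod 18): 24·t ≡ 3 − 9 = -6 (mod 18).
    Divide the congruence (and modulus) by g = 6: 4·t ≡ -1 (mod 3).
    Reduce coefficients mod 3: 1·t ≡ 2 (mod 3).
    So t ≡ 2 (mod 3).
    Then x = 9 + 24·2 = 57, valid modulo lcm(24, 18) = 72: x ≡ 57 (mod 72).
Verify: 57 mod 8 = 1, 57 mod 6 = 3, 57 mod 18 = 3.

x ≡ 57 (mod 72).


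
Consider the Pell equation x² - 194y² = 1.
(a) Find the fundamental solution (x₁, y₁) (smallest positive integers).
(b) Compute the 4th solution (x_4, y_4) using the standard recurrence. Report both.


Step 1: Find the fundamental solution (x₁, y₁) of x² - 194y² = 1.
  Expand √194 as a continued fraction. a₀ = ⌊√194⌋ = 13; iterate m_{k+1} = d_k·a_k − m_k, d_{k+1} = (194 − m_{k+1}²)/d_k, a_{k+1} = ⌊(a₀ + m_{k+1})/d_{k+1}⌋ (starting m₀ = 0, d₀ = 1), with convergents p_k = a_k·p_{k-1} + p_{k-2}, q_k = a_k·q_{k-1} + q_{k-2} (p₋₁ = 1, q₋₁ = 0):
  k = 0: a₀ = 13; p₀/q₀ = 13/1; p₀² − 194·q₀² = 169 − 194 = -25.
  k = 1: m = 13, d = 25, a = ⌊(13 + 13)/25⌋ = 1; p/q = (1·13 + 1)/(1·1 + 0) = 14/1; p² − 194·q² = 196 − 194 = 2.
  k = 2: m = 12, d = 2, a = ⌊(13 + 12)/2⌋ = 12; p/q = (12·14 + 13)/(12·1 + 1) = 181/13; p² − 194·q² = 32761 − 32786 = -25.
  k = 3: m = 12, d = 25, a = ⌊(13 + 12)/25⌋ = 1; p/q = (1·181 + 14)/(1·13 + 1) = 195/14; p² − 194·q² = 38025 − 38024 = 1.
  The first convergent with p² − 194·q² = 1 gives the fundamental solution (x₁, y₁) = (195, 14).
Step 2: Apply the recurrence (x_{n+1}, y_{n+1}) = (x₁x_n + 194y₁y_n, x₁y_n + y₁x_n) repeatedly.
  From (x_1, y_1) = (195, 14): x_2 = 195·195 + 194·14·14 = 76049; y_2 = 195·14 + 14·195 = 5460.
  From (x_2, y_2) = (76049, 5460): x_3 = 195·76049 + 194·14·5460 = 29658915; y_3 = 195·5460 + 14·76049 = 2129386.
  From (x_3, y_3) = (29658915, 2129386): x_4 = 195·29658915 + 194·14·2129386 = 11566900801; y_4 = 195·2129386 + 14·29658915 = 830455080.
Step 3: Verify x_4² - 194·y_4² = 133793194140174441601 - 133793194140174441600 = 1 (should be 1). ✓

(x_1, y_1) = (195, 14); (x_4, y_4) = (11566900801, 830455080).


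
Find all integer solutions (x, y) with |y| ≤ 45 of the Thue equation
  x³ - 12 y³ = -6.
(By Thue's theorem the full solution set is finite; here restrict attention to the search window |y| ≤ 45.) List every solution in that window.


The equation is x³ - 12y³ = -6. For fixed y, x³ = 12·y³ − 6, so a solution requires the RHS to be a perfect cube.
Strategy: iterate y from -45 to 45, compute RHS = 12·y³ − 6, and check whether it is a (positive or negative) perfect cube.
Check small values of y:
  y = 0: RHS = -6 is not a perfect cube.
  y = 1: RHS = 6 is not a perfect cube.
  y = -1: RHS = -18 is not a perfect cube.
  y = 2: RHS = 90 is not a perfect cube.
  y = -2: RHS = -102 is not a perfect cube.
  y = 3: RHS = 318 is not a perfect cube.
  y = -3: RHS = -330 is not a perfect cube.
Continuing the search up to |y| = 45 finds no solutions either.
No (x, y) in the scanned range satisfies the equation.

No integer solutions with |y| ≤ 45.


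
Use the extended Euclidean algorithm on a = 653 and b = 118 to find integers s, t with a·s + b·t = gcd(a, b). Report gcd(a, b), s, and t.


Euclidean algorithm on (653, 118) — divide until remainder is 0:
  653 = 5 · 118 + 63
  118 = 1 · 63 + 55
  63 = 1 · 55 + 8
  55 = 6 · 8 + 7
  8 = 1 · 7 + 1
  7 = 7 · 1 + 0
gcd(653, 118) = 1.
Track Bezout coefficients alongside the remainders: start with r₀ = 653 = a·1 + b·0 (s = 1, t = 0) and r₁ = 118 = a·0 + b·1 (s = 0, t = 1); each new remainder r_{k+1} = r_{k-1} − q_k·r_k inherits s_{k+1} = s_{k-1} − q_k·s_k, t_{k+1} = t_{k-1} − q_k·t_k, so r_k = a·s_k + b·t_k at every step:
  q = 5: r = 63, s = 1 − 5·0 = 1, t = 0 − 5·1 = -5  (check: 653·1 + 118·(-5) = 63)
  q = 1: r = 55, s = 0 − 1·1 = -1, t = 1 − 1·(-5) = 6  (check: 653·(-1) + 118·6 = 55)
  q = 1: r = 8, s = 1 − 1·(-1) = 2, t = -5 − 1·6 = -11  (check: 653·2 + 118·(-11) = 8)
  q = 6: r = 7, s = -1 − 6·2 = -13, t = 6 − 6·(-11) = 72  (check: 653·(-13) + 118·72 = 7)
  q = 1: r = 1, s = 2 − 1·(-13) = 15, t = -11 − 1·72 = -83  (check: 653·15 + 118·(-83) = 1)
The row with r = 1 (the gcd) gives the Bezout coefficients s = 15, t = -83.
Result: 653 · (15) + 118 · (-83) = 1.

gcd(653, 118) = 1; s = 15, t = -83 (check: 653·15 + 118·(-83) = 1).


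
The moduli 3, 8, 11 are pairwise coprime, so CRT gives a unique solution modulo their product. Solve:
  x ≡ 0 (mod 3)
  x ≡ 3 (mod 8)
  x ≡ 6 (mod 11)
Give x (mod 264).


Moduli 3, 8, 11 are pairwise coprime; by CRT there is a unique solution modulo M = 3 · 8 · 11 = 264.
Solve pairwise, accumulating the modulus:
  Start with x ≡ 0 (mod 3).
  Combine with x ≡ 3 (mod 8): since gcd(3, 8) = 1, we get a unique residue mod 24.
    Write x = 0 + 3·t and substitute into x ≡ 3 (mod 8): 3·t ≡ 3 − 0 = 3 (mod 8).
    The inverse of 3 mod 8 is 3 (since 3·3 = 9 = 1·8 + 1), so t ≡ 3·3 = 9 ≡ 1 (mod 8).
    Then x = 0 + 3·1 = 3, valid modulo lcm(3, 8) = 24: x ≡ 3 (mod 24).
  Combine with x ≡ 6 (mod 11): since gcd(24, 11) = 1, we get a unique residue mod 264.
    Write x = 3 + 24·t and substitute into x ≡ 6 (mod 11): 24·t ≡ 6 − 3 = 3 (mod 11).
    Reduce coefficients mod 11: 2·t ≡ 3 (mod 11).
    The inverse of 2 mod 11 is 6 (since 2·6 = 12 = 1·11 + 1), so t ≡ 6·3 = 18 ≡ 7 (mod 11).
    Then x = 3 + 24·7 = 171, valid modulo lcm(24, 11) = 264: x ≡ 171 (mod 264).
Verify: 171 mod 3 = 0 ✓, 171 mod 8 = 3 ✓, 171 mod 11 = 6 ✓.

x ≡ 171 (mod 264).


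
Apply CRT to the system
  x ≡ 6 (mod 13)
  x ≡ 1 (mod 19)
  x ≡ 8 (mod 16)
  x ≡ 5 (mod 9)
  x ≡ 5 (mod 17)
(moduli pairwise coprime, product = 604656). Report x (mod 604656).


Product of moduli M = 13 · 19 · 16 · 9 · 17 = 604656.
Merge one congruence at a time:
  Start: x ≡ 6 (mod 13).
  Combine with x ≡ 1 (mod 19); new modulus lcm = 247.
    Write x = 6 + 13·t and substitute into x ≡ 1 (mod 19): 13·t ≡ 1 − 6 = -5 (mod 19).
    Reduce coefficients mod 19: 13·t ≡ 14 (mod 19).
    The inverse of 13 mod 19 is 3 (since 13·3 = 39 = 2·19 + 1), so t ≡ 3·14 = 42 ≡ 4 (mod 19).
    Then x = 6 + 13·4 = 58, valid modulo lcm(13, 19) = 247: x ≡ 58 (mod 247).
  Combine with x ≡ 8 (mod 16); new modulus lcm = 3952.
    Write x = 58 + 247·t and substitute into x ≡ 8 (mod 16): 247·t ≡ 8 − 58 = -50 (mod 16).
    Reduce coefficients mod 16: 7·t ≡ 14 (mod 16).
    The inverse of 7 mod 16 is 7 (since 7·7 = 49 = 3·16 + 1), so t ≡ 7·14 = 98 ≡ 2 (mod 16).
    Then x = 58 + 247·2 = 552, valid modulo lcm(247, 16) = 3952: x ≡ 552 (mod 3952).
  Combine with x ≡ 5 (mod 9); new modulus lcm = 35568.
    Write x = 552 + 3952·t and substitute into x ≡ 5 (mod 9): 3952·t ≡ 5 − 552 = -547 (mod 9).
    Reduce coefficients mod 9: 1·t ≡ 2 (mod 9).
    So t ≡ 2 (mod 9).
    Then x = 552 + 3952·2 = 8456, valid modulo lcm(3952, 9) = 35568: x ≡ 8456 (mod 35568).
  Combine with x ≡ 5 (mod 17); new modulus lcm = 604656.
    Write x = 8456 + 35568·t and substitute into x ≡ 5 (mod 17): 35568·t ≡ 5 − 8456 = -8451 (mod 17).
    Reduce coefficients mod 17: 4·t ≡ 15 (mod 17).
    The inverse of 4 mod 17 is 13 (since 4·13 = 52 = 3·17 + 1), so t ≡ 13·15 = 195 ≡ 8 (mod 17).
    Then x = 8456 + 35568·8 = 293000, valid modulo lcm(35568, 17) = 604656: x ≡ 293000 (mod 604656).
Verify against each original: 293000 mod 13 = 6, 293000 mod 19 = 1, 293000 mod 16 = 8, 293000 mod 9 = 5, 293000 mod 17 = 5.

x ≡ 293000 (mod 604656).


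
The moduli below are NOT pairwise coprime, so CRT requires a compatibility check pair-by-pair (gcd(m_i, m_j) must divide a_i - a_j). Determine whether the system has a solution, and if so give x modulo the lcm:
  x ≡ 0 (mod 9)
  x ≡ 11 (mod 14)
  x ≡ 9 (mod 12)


Moduli 9, 14, 12 are not pairwise coprime, so CRT works modulo lcm(m_i) when all pairwise compatibility conditions hold.
Pairwise compatibility: gcd(m_i, m_j) must divide a_i - a_j for every pair.
Merge one congruence at a time:
  Start: x ≡ 0 (mod 9).
  Combine with x ≡ 11 (mod 14): gcd(9, 14) = 1; 11 - 0 = 11, which IS divisible by 1, so compatible.
    Write x = 0 + 9·t and substitute into x ≡ 11 (mod 14): 9·t ≡ 11 − 0 = 11 (mod 14).
    The inverse of 9 mod 14 is 11 (since 9·11 = 99 = 7·14 + 1), so t ≡ 11·11 = 121 ≡ 9 (mod 14).
    Then x = 0 + 9·9 = 81, valid modulo lcm(9, 14) = 126: x ≡ 81 (mod 126).
  Combine with x ≡ 9 (mod 12): gcd(126, 12) = 6; 9 - 81 = -72, which IS divisible by 6, so compatible.
    Write x = 81 + 126·t and substitute into x ≡ 9 (mod 12): 126·t ≡ 9 − 81 = -72 (mod 12).
    Divide the congruence (and modulus) by g = 6: 21·t ≡ -12 (mod 2).
    Reduce coefficients mod 2: 1·t ≡ 0 (mod 2).
    So t ≡ 0 (mod 2).
    Then x = 81 + 126·0 = 81, valid modulo lcm(126, 12) = 252: x ≡ 81 (mod 252).
Verify: 81 mod 9 = 0, 81 mod 14 = 11, 81 mod 12 = 9.

x ≡ 81 (mod 252).


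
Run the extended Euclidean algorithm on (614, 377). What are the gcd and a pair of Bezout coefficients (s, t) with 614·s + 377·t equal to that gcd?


Euclidean algorithm on (614, 377) — divide until remainder is 0:
  614 = 1 · 377 + 237
  377 = 1 · 237 + 140
  237 = 1 · 140 + 97
  140 = 1 · 97 + 43
  97 = 2 · 43 + 11
  43 = 3 · 11 + 10
  11 = 1 · 10 + 1
  10 = 10 · 1 + 0
gcd(614, 377) = 1.
Track Bezout coefficients alongside the remainders: start with r₀ = 614 = a·1 + b·0 (s = 1, t = 0) and r₁ = 377 = a·0 + b·1 (s = 0, t = 1); each new remainder r_{k+1} = r_{k-1} − q_k·r_k inherits s_{k+1} = s_{k-1} − q_k·s_k, t_{k+1} = t_{k-1} − q_k·t_k, so r_k = a·s_k + b·t_k at every step:
  q = 1: r = 237, s = 1 − 1·0 = 1, t = 0 − 1·1 = -1  (check: 614·1 + 377·(-1) = 237)
  q = 1: r = 140, s = 0 − 1·1 = -1, t = 1 − 1·(-1) = 2  (check: 614·(-1) + 377·2 = 140)
  q = 1: r = 97, s = 1 − 1·(-1) = 2, t = -1 − 1·2 = -3  (check: 614·2 + 377·(-3) = 97)
  q = 1: r = 43, s = -1 − 1·2 = -3, t = 2 − 1·(-3) = 5  (check: 614·(-3) + 377·5 = 43)
  q = 2: r = 11, s = 2 − 2·(-3) = 8, t = -3 − 2·5 = -13  (check: 614·8 + 377·(-13) = 11)
  q = 3: r = 10, s = -3 − 3·8 = -27, t = 5 − 3·(-13) = 44  (check: 614·(-27) + 377·44 = 10)
  q = 1: r = 1, s = 8 − 1·(-27) = 35, t = -13 − 1·44 = -57  (check: 614·35 + 377·(-57) = 1)
The row with r = 1 (the gcd) gives the Bezout coefficients s = 35, t = -57.
Result: 614 · (35) + 377 · (-57) = 1.

gcd(614, 377) = 1; s = 35, t = -57 (check: 614·35 + 377·(-57) = 1).


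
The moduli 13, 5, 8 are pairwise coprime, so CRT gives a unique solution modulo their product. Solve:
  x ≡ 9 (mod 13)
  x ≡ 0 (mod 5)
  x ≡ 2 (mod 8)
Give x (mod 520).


Moduli 13, 5, 8 are pairwise coprime; by CRT there is a unique solution modulo M = 13 · 5 · 8 = 520.
Solve pairwise, accumulating the modulus:
  Start with x ≡ 9 (mod 13).
  Combine with x ≡ 0 (mod 5): since gcd(13, 5) = 1, we get a unique residue mod 65.
    Write x = 9 + 13·t and substitute into x ≡ 0 (mod 5): 13·t ≡ 0 − 9 = -9 (mod 5).
    Reduce coefficients mod 5: 3·t ≡ 1 (mod 5).
    The inverse of 3 mod 5 is 2 (since 3·2 = 6 = 1·5 + 1), so t ≡ 2·1 = 2 ≡ 2 (mod 5).
    Then x = 9 + 13·2 = 35, valid modulo lcm(13, 5) = 65: x ≡ 35 (mod 65).
  Combine with x ≡ 2 (mod 8): since gcd(65, 8) = 1, we get a unique residue mod 520.
    Write x = 35 + 65·t and substitute into x ≡ 2 (mod 8): 65·t ≡ 2 − 35 = -33 (mod 8).
    Reduce coefficients mod 8: 1·t ≡ 7 (mod 8).
    So t ≡ 7 (mod 8).
    Then x = 35 + 65·7 = 490, valid modulo lcm(65, 8) = 520: x ≡ 490 (mod 520).
Verify: 490 mod 13 = 9 ✓, 490 mod 5 = 0 ✓, 490 mod 8 = 2 ✓.

x ≡ 490 (mod 520).


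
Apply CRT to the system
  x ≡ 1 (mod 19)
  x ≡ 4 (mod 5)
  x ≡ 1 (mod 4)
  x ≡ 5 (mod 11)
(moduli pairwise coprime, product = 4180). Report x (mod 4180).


Product of moduli M = 19 · 5 · 4 · 11 = 4180.
Merge one congruence at a time:
  Start: x ≡ 1 (mod 19).
  Combine with x ≡ 4 (mod 5); new modulus lcm = 95.
    Write x = 1 + 19·t and substitute into x ≡ 4 (mod 5): 19·t ≡ 4 − 1 = 3 (mod 5).
    Reduce coefficients mod 5: 4·t ≡ 3 (mod 5).
    The inverse of 4 mod 5 is 4 (since 4·4 = 16 = 3·5 + 1), so t ≡ 4·3 = 12 ≡ 2 (mod 5).
    Then x = 1 + 19·2 = 39, valid modulo lcm(19, 5) = 95: x ≡ 39 (mod 95).
  Combine with x ≡ 1 (mod 4); new modulus lcm = 380.
    Write x = 39 + 95·t and substitute into x ≡ 1 (mod 4): 95·t ≡ 1 − 39 = -38 (mod 4).
    Reduce coefficients mod 4: 3·t ≡ 2 (mod 4).
    The inverse of 3 mod 4 is 3 (since 3·3 = 9 = 2·4 + 1), so t ≡ 3·2 = 6 ≡ 2 (mod 4).
    Then x = 39 + 95·2 = 229, valid modulo lcm(95, 4) = 380: x ≡ 229 (mod 380).
  Combine with x ≡ 5 (mod 11); new modulus lcm = 4180.
    Write x = 229 + 380·t and substitute into x ≡ 5 (mod 11): 380·t ≡ 5 − 229 = -224 (mod 11).
    Reduce coefficients mod 11: 6·t ≡ 7 (mod 11).
    The inverse of 6 mod 11 is 2 (since 6·2 = 12 = 1·11 + 1), so t ≡ 2·7 = 14 ≡ 3 (mod 11).
    Then x = 229 + 380·3 = 1369, valid modulo lcm(380, 11) = 4180: x ≡ 1369 (mod 4180).
Verify against each original: 1369 mod 19 = 1, 1369 mod 5 = 4, 1369 mod 4 = 1, 1369 mod 11 = 5.

x ≡ 1369 (mod 4180).


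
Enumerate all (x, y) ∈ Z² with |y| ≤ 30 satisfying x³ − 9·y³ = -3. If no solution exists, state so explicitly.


The equation is x³ - 9y³ = -3. For fixed y, x³ = 9·y³ − 3, so a solution requires the RHS to be a perfect cube.
Strategy: iterate y from -30 to 30, compute RHS = 9·y³ − 3, and check whether it is a (positive or negative) perfect cube.
Check small values of y:
  y = 0: RHS = -3 is not a perfect cube.
  y = 1: RHS = 6 is not a perfect cube.
  y = -1: RHS = -12 is not a perfect cube.
  y = 2: RHS = 69 is not a perfect cube.
  y = -2: RHS = -75 is not a perfect cube.
  y = 3: RHS = 240 is not a perfect cube.
  y = -3: RHS = -246 is not a perfect cube.
Continuing the search up to |y| = 30 finds no solutions either.
No (x, y) in the scanned range satisfies the equation.

No integer solutions with |y| ≤ 30.


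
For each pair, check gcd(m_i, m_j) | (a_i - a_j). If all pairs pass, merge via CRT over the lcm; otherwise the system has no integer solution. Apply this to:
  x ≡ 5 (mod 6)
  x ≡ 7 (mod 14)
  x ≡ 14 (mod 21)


Moduli 6, 14, 21 are not pairwise coprime, so CRT works modulo lcm(m_i) when all pairwise compatibility conditions hold.
Pairwise compatibility: gcd(m_i, m_j) must divide a_i - a_j for every pair.
Merge one congruence at a time:
  Start: x ≡ 5 (mod 6).
  Combine with x ≡ 7 (mod 14): gcd(6, 14) = 2; 7 - 5 = 2, which IS divisible by 2, so compatible.
    Write x = 5 + 6·t and substitute into x ≡ 7 (mod 14): 6·t ≡ 7 − 5 = 2 (mod 14).
    Divide the congruence (and modulus) by g = 2: 3·t ≡ 1 (mod 7).
    The inverse of 3 mod 7 is 5 (since 3·5 = 15 = 2·7 + 1), so t ≡ 5·1 = 5 ≡ 5 (mod 7).
    Then x = 5 + 6·5 = 35, valid modulo lcm(6, 14) = 42: x ≡ 35 (mod 42).
  Combine with x ≡ 14 (mod 21): gcd(42, 21) = 21; 14 - 35 = -21, which IS divisible by 21, so compatible.
    Write x = 35 + 42·t and substitute into x ≡ 14 (mod 21): 42·t ≡ 14 − 35 = -21 (mod 21).
    Divide the congruence (and modulus) by g = 21: 2·t ≡ -1 (mod 1).
    Modulo 1 every t works; take t = 0.
    Then x = 35 + 42·0 = 35, valid modulo lcm(42, 21) = 42: x ≡ 35 (mod 42).
Verify: 35 mod 6 = 5, 35 mod 14 = 7, 35 mod 21 = 14.

x ≡ 35 (mod 42).


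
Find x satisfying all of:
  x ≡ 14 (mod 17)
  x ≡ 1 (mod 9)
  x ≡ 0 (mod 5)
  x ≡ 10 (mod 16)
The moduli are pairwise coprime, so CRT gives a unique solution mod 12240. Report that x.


Product of moduli M = 17 · 9 · 5 · 16 = 12240.
Merge one congruence at a time:
  Start: x ≡ 14 (mod 17).
  Combine with x ≡ 1 (mod 9); new modulus lcm = 153.
    Write x = 14 + 17·t and substitute into x ≡ 1 (mod 9): 17·t ≡ 1 − 14 = -13 (mod 9).
    Reduce coefficients mod 9: 8·t ≡ 5 (mod 9).
    The inverse of 8 mod 9 is 8 (since 8·8 = 64 = 7·9 + 1), so t ≡ 8·5 = 40 ≡ 4 (mod 9).
    Then x = 14 + 17·4 = 82, valid modulo lcm(17, 9) = 153: x ≡ 82 (mod 153).
  Combine with x ≡ 0 (mod 5); new modulus lcm = 765.
    Write x = 82 + 153·t and substitute into x ≡ 0 (mod 5): 153·t ≡ 0 − 82 = -82 (mod 5).
    Reduce coefficients mod 5: 3·t ≡ 3 (mod 5).
    The inverse of 3 mod 5 is 2 (since 3·2 = 6 = 1·5 + 1), so t ≡ 2·3 = 6 ≡ 1 (mod 5).
    Then x = 82 + 153·1 = 235, valid modulo lcm(153, 5) = 765: x ≡ 235 (mod 765).
  Combine with x ≡ 10 (mod 16); new modulus lcm = 12240.
    Write x = 235 + 765·t and substitute into x ≡ 10 (mod 16): 765·t ≡ 10 − 235 = -225 (mod 16).
    Reduce coefficients mod 16: 13·t ≡ 15 (mod 16).
    The inverse of 13 mod 16 is 5 (since 13·5 = 65 = 4·16 + 1), so t ≡ 5·15 = 75 ≡ 11 (mod 16).
    Then x = 235 + 765·11 = 8650, valid modulo lcm(765, 16) = 12240: x ≡ 8650 (mod 12240).
Verify against each original: 8650 mod 17 = 14, 8650 mod 9 = 1, 8650 mod 5 = 0, 8650 mod 16 = 10.

x ≡ 8650 (mod 12240).


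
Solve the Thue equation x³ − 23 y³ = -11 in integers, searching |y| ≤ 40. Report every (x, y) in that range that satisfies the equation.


The equation is x³ - 23y³ = -11. For fixed y, x³ = 23·y³ − 11, so a solution requires the RHS to be a perfect cube.
Strategy: iterate y from -40 to 40, compute RHS = 23·y³ − 11, and check whether it is a (positive or negative) perfect cube.
Check small values of y:
  y = 0: RHS = -11 is not a perfect cube.
  y = 1: RHS = 12 is not a perfect cube.
  y = -1: RHS = -34 is not a perfect cube.
  y = 2: RHS = 173 is not a perfect cube.
  y = -2: RHS = -195 is not a perfect cube.
  y = 3: RHS = 610 is not a perfect cube.
  y = -3: RHS = -632 is not a perfect cube.
Continuing the search up to |y| = 40 finds no solutions either.
No (x, y) in the scanned range satisfies the equation.

No integer solutions with |y| ≤ 40.


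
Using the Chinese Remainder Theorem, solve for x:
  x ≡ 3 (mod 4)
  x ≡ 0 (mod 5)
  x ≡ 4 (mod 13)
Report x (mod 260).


Moduli 4, 5, 13 are pairwise coprime; by CRT there is a unique solution modulo M = 4 · 5 · 13 = 260.
Solve pairwise, accumulating the modulus:
  Start with x ≡ 3 (mod 4).
  Combine with x ≡ 0 (mod 5): since gcd(4, 5) = 1, we get a unique residue mod 20.
    Write x = 3 + 4·t and substitute into x ≡ 0 (mod 5): 4·t ≡ 0 − 3 = -3 (mod 5).
    Reduce coefficients mod 5: 4·t ≡ 2 (mod 5).
    The inverse of 4 mod 5 is 4 (since 4·4 = 16 = 3·5 + 1), so t ≡ 4·2 = 8 ≡ 3 (mod 5).
    Then x = 3 + 4·3 = 15, valid modulo lcm(4, 5) = 20: x ≡ 15 (mod 20).
  Combine with x ≡ 4 (mod 13): since gcd(20, 13) = 1, we get a unique residue mod 260.
    Write x = 15 + 20·t and substitute into x ≡ 4 (mod 13): 20·t ≡ 4 − 15 = -11 (mod 13).
    Reduce coefficients mod 13: 7·t ≡ 2 (mod 13).
    The inverse of 7 mod 13 is 2 (since 7·2 = 14 = 1·13 + 1), so t ≡ 2·2 = 4 ≡ 4 (mod 13).
    Then x = 15 + 20·4 = 95, valid modulo lcm(20, 13) = 260: x ≡ 95 (mod 260).
Verify: 95 mod 4 = 3 ✓, 95 mod 5 = 0 ✓, 95 mod 13 = 4 ✓.

x ≡ 95 (mod 260).


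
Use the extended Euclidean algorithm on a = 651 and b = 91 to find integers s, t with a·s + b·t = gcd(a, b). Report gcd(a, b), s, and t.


Euclidean algorithm on (651, 91) — divide until remainder is 0:
  651 = 7 · 91 + 14
  91 = 6 · 14 + 7
  14 = 2 · 7 + 0
gcd(651, 91) = 7.
Track Bezout coefficients alongside the remainders: start with r₀ = 651 = a·1 + b·0 (s = 1, t = 0) and r₁ = 91 = a·0 + b·1 (s = 0, t = 1); each new remainder r_{k+1} = r_{k-1} − q_k·r_k inherits s_{k+1} = s_{k-1} − q_k·s_k, t_{k+1} = t_{k-1} − q_k·t_k, so r_k = a·s_k + b·t_k at every step:
  q = 7: r = 14, s = 1 − 7·0 = 1, t = 0 − 7·1 = -7  (check: 651·1 + 91·(-7) = 14)
  q = 6: r = 7, s = 0 − 6·1 = -6, t = 1 − 6·(-7) = 43  (check: 651·(-6) + 91·43 = 7)
The row with r = 7 (the gcd) gives the Bezout coefficients s = -6, t = 43.
Result: 651 · (-6) + 91 · (43) = 7.

gcd(651, 91) = 7; s = -6, t = 43 (check: 651·(-6) + 91·43 = 7).


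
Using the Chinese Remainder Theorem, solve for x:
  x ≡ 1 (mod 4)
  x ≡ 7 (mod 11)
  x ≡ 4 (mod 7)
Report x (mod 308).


Moduli 4, 11, 7 are pairwise coprime; by CRT there is a unique solution modulo M = 4 · 11 · 7 = 308.
Solve pairwise, accumulating the modulus:
  Start with x ≡ 1 (mod 4).
  Combine with x ≡ 7 (mod 11): since gcd(4, 11) = 1, we get a unique residue mod 44.
    Write x = 1 + 4·t and substitute into x ≡ 7 (mod 11): 4·t ≡ 7 − 1 = 6 (mod 11).
    The inverse of 4 mod 11 is 3 (since 4·3 = 12 = 1·11 + 1), so t ≡ 3·6 = 18 ≡ 7 (mod 11).
    Then x = 1 + 4·7 = 29, valid modulo lcm(4, 11) = 44: x ≡ 29 (mod 44).
  Combine with x ≡ 4 (mod 7): since gcd(44, 7) = 1, we get a unique residue mod 308.
    Write x = 29 + 44·t and substitute into x ≡ 4 (mod 7): 44·t ≡ 4 − 29 = -25 (mod 7).
    Reduce coefficients mod 7: 2·t ≡ 3 (mod 7).
    The inverse of 2 mod 7 is 4 (since 2·4 = 8 = 1·7 + 1), so t ≡ 4·3 = 12 ≡ 5 (mod 7).
    Then x = 29 + 44·5 = 249, valid modulo lcm(44, 7) = 308: x ≡ 249 (mod 308).
Verify: 249 mod 4 = 1 ✓, 249 mod 11 = 7 ✓, 249 mod 7 = 4 ✓.

x ≡ 249 (mod 308).


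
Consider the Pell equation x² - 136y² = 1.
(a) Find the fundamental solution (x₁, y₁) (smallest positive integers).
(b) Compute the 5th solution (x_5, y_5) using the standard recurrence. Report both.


Step 1: Find the fundamental solution (x₁, y₁) of x² - 136y² = 1.
  Expand √136 as a continued fraction. a₀ = ⌊√136⌋ = 11; iterate m_{k+1} = d_k·a_k − m_k, d_{k+1} = (136 − m_{k+1}²)/d_k, a_{k+1} = ⌊(a₀ + m_{k+1})/d_{k+1}⌋ (starting m₀ = 0, d₀ = 1), with convergents p_k = a_k·p_{k-1} + p_{k-2}, q_k = a_k·q_{k-1} + q_{k-2} (p₋₁ = 1, q₋₁ = 0):
  k = 0: a₀ = 11; p₀/q₀ = 11/1; p₀² − 136·q₀² = 121 − 136 = -15.
  k = 1: m = 11, d = 15, a = ⌊(11 + 11)/15⌋ = 1; p/q = (1·11 + 1)/(1·1 + 0) = 12/1; p² − 136·q² = 144 − 136 = 8.
  k = 2: m = 4, d = 8, a = ⌊(11 + 4)/8⌋ = 1; p/q = (1·12 + 11)/(1·1 + 1) = 23/2; p² − 136·q² = 529 − 544 = -15.
  k = 3: m = 4, d = 15, a = ⌊(11 + 4)/15⌋ = 1; p/q = (1·23 + 12)/(1·2 + 1) = 35/3; p² − 136·q² = 1225 − 1224 = 1.
  The first convergent with p² − 136·q² = 1 gives the fundamental solution (x₁, y₁) = (35, 3).
Step 2: Apply the recurrence (x_{n+1}, y_{n+1}) = (x₁x_n + 136y₁y_n, x₁y_n + y₁x_n) repeatedly.
  From (x_1, y_1) = (35, 3): x_2 = 35·35 + 136·3·3 = 2449; y_2 = 35·3 + 3·35 = 210.
  From (x_2, y_2) = (2449, 210): x_3 = 35·2449 + 136·3·210 = 171395; y_3 = 35·210 + 3·2449 = 14697.
  From (x_3, y_3) = (171395, 14697): x_4 = 35·171395 + 136·3·14697 = 11995201; y_4 = 35·14697 + 3·171395 = 1028580.
  From (x_4, y_4) = (11995201, 1028580): x_5 = 35·11995201 + 136·3·1028580 = 839492675; y_5 = 35·1028580 + 3·11995201 = 71985903.
Step 3: Verify x_5² - 136·y_5² = 704747951378655625 - 704747951378655624 = 1 (should be 1). ✓

(x_1, y_1) = (35, 3); (x_5, y_5) = (839492675, 71985903).


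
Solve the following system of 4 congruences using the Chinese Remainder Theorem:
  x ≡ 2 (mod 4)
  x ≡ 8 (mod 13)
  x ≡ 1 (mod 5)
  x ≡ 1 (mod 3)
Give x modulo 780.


Product of moduli M = 4 · 13 · 5 · 3 = 780.
Merge one congruence at a time:
  Start: x ≡ 2 (mod 4).
  Combine with x ≡ 8 (mod 13); new modulus lcm = 52.
    Write x = 2 + 4·t and substitute into x ≡ 8 (mod 13): 4·t ≡ 8 − 2 = 6 (mod 13).
    The inverse of 4 mod 13 is 10 (since 4·10 = 40 = 3·13 + 1), so t ≡ 10·6 = 60 ≡ 8 (mod 13).
    Then x = 2 + 4·8 = 34, valid modulo lcm(4, 13) = 52: x ≡ 34 (mod 52).
  Combine with x ≡ 1 (mod 5); new modulus lcm = 260.
    Write x = 34 + 52·t and substitute into x ≡ 1 (mod 5): 52·t ≡ 1 − 34 = -33 (mod 5).
    Reduce coefficients mod 5: 2·t ≡ 2 (mod 5).
    The inverse of 2 mod 5 is 3 (since 2·3 = 6 = 1·5 + 1), so t ≡ 3·2 = 6 ≡ 1 (mod 5).
    Then x = 34 + 52·1 = 86, valid modulo lcm(52, 5) = 260: x ≡ 86 (mod 260).
  Combine with x ≡ 1 (mod 3); new modulus lcm = 780.
    Write x = 86 + 260·t and substitute into x ≡ 1 (mod 3): 260·t ≡ 1 − 86 = -85 (mod 3).
    Reduce coefficients mod 3: 2·t ≡ 2 (mod 3).
    The inverse of 2 mod 3 is 2 (since 2·2 = 4 = 1·3 + 1), so t ≡ 2·2 = 4 ≡ 1 (mod 3).
    Then x = 86 + 260·1 = 346, valid modulo lcm(260, 3) = 780: x ≡ 346 (mod 780).
Verify against each original: 346 mod 4 = 2, 346 mod 13 = 8, 346 mod 5 = 1, 346 mod 3 = 1.

x ≡ 346 (mod 780).


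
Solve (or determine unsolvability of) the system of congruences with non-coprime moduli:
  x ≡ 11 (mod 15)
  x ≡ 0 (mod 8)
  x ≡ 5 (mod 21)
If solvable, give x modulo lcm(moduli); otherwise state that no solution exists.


Moduli 15, 8, 21 are not pairwise coprime, so CRT works modulo lcm(m_i) when all pairwise compatibility conditions hold.
Pairwise compatibility: gcd(m_i, m_j) must divide a_i - a_j for every pair.
Merge one congruence at a time:
  Start: x ≡ 11 (mod 15).
  Combine with x ≡ 0 (mod 8): gcd(15, 8) = 1; 0 - 11 = -11, which IS divisible by 1, so compatible.
    Write x = 11 + 15·t and substitute into x ≡ 0 (mod 8): 15·t ≡ 0 − 11 = -11 (mod 8).
    Reduce coefficients mod 8: 7·t ≡ 5 (mod 8).
    The inverse of 7 mod 8 is 7 (since 7·7 = 49 = 6·8 + 1), so t ≡ 7·5 = 35 ≡ 3 (mod 8).
    Then x = 11 + 15·3 = 56, valid modulo lcm(15, 8) = 120: x ≡ 56 (mod 120).
  Combine with x ≡ 5 (mod 21): gcd(120, 21) = 3; 5 - 56 = -51, which IS divisible by 3, so compatible.
    Write x = 56 + 120·t and substitute into x ≡ 5 (mod 21): 120·t ≡ 5 − 56 = -51 (mod 21).
    Divide the congruence (and modulus) by g = 3: 40·t ≡ -17 (mod 7).
    Reduce coefficients mod 7: 5·t ≡ 4 (mod 7).
    The inverse of 5 mod 7 is 3 (since 5·3 = 15 = 2·7 + 1), so t ≡ 3·4 = 12 ≡ 5 (mod 7).
    Then x = 56 + 120·5 = 656, valid modulo lcm(120, 21) = 840: x ≡ 656 (mod 840).
Verify: 656 mod 15 = 11, 656 mod 8 = 0, 656 mod 21 = 5.

x ≡ 656 (mod 840).
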